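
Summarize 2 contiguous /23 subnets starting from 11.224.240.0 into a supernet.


Original prefix: /23
Number of subnets: 2 = 2^1
New prefix = 23 - 1 = 22
Supernet: 11.224.240.0/22


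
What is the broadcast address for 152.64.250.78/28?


Network: 152.64.250.64/28
Host bits = 4
Set all host bits to 1:
Broadcast: 152.64.250.79


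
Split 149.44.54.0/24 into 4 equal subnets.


New prefix = 24 + 2 = 26
Each subnet has 64 addresses
  149.44.54.0/26
  149.44.54.64/26
  149.44.54.128/26
  149.44.54.192/26
Subnets: 149.44.54.0/26, 149.44.54.64/26, 149.44.54.128/26, 149.44.54.192/26


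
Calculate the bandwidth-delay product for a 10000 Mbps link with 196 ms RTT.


BDP = bandwidth * RTT
= 10000 Mbps * 196 ms
= 10000 * 1e6 * 196 / 1000 bits
= 1960000000 bits
= 245000000 bytes
= 239257.8125 KB
BDP = 1960000000 bits (245000000 bytes)


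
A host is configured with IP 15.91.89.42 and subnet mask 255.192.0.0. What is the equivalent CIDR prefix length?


Binary: 11111111.11000000.00000000.00000000
Count leading 1s
Prefix: /10


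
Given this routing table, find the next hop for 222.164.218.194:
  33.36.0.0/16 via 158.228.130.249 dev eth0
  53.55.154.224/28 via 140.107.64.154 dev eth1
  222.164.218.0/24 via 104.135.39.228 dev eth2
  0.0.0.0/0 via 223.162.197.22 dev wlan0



Longest prefix match for 222.164.218.194:
  /16 33.36.0.0: no
  /28 53.55.154.224: no
  /24 222.164.218.0: MATCH
  /0 0.0.0.0: MATCH
Selected: next-hop 104.135.39.228 via eth2 (matched /24)


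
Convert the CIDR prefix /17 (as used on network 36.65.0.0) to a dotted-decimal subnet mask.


/17 means 17 network bits, 15 host bits
Binary: 11111111111111111000000000000000
Mask: 255.255.128.0


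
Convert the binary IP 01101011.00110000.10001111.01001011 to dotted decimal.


01101011 = 107
00110000 = 48
10001111 = 143
01001011 = 75
IP: 107.48.143.75


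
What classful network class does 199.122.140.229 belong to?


First octet: 199
Binary: 11000111
110xxxxx -> Class C (192-223)
Class C, default mask 255.255.255.0 (/24)


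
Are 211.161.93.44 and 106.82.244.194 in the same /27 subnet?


Mask: 255.255.255.224
211.161.93.44 AND mask = 211.161.93.32
106.82.244.194 AND mask = 106.82.244.192
No, different subnets (211.161.93.32 vs 106.82.244.192)


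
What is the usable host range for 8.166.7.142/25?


Network: 8.166.7.128
Broadcast: 8.166.7.255
First usable = network + 1
Last usable = broadcast - 1
Range: 8.166.7.129 to 8.166.7.254


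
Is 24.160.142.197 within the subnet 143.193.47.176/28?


Subnet network: 143.193.47.176
Test IP AND mask: 24.160.142.192
No, 24.160.142.197 is not in 143.193.47.176/28


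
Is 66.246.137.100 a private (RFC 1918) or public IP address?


RFC 1918 private ranges:
  10.0.0.0/8 (10.0.0.0 - 10.255.255.255)
  172.16.0.0/12 (172.16.0.0 - 172.31.255.255)
  192.168.0.0/16 (192.168.0.0 - 192.168.255.255)
Public (not in any RFC 1918 range)


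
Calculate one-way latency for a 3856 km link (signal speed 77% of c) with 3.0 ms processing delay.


Speed = 0.77 * 3e5 km/s = 231000 km/s
Propagation delay = 3856 / 231000 = 0.0167 s = 16.6926 ms
Processing delay = 3.0 ms
Total one-way latency = 19.6926 ms


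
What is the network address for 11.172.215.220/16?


IP:   00001011.10101100.11010111.11011100
Mask: 11111111.11111111.00000000.00000000
AND operation:
Net:  00001011.10101100.00000000.00000000
Network: 11.172.0.0/16


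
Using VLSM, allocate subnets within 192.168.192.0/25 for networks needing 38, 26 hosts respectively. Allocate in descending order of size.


38 hosts -> /26 (62 usable): 192.168.192.0/26
26 hosts -> /27 (30 usable): 192.168.192.64/27
Allocation: 192.168.192.0/26 (38 hosts, 62 usable); 192.168.192.64/27 (26 hosts, 30 usable)


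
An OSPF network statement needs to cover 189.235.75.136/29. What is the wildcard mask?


Subnet mask: 255.255.255.248
Wildcard = 255.255.255.255 - subnet mask
255 - 255 = 0
255 - 255 = 0
255 - 255 = 0
255 - 248 = 7
Wildcard: 0.0.0.7


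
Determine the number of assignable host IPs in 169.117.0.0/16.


Host bits = 32 - 16 = 16
Total addresses = 2^16 = 65536
Usable = total - 2 (network and broadcast)
Usable hosts: 65534


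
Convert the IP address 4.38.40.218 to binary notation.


4 = 00000100
38 = 00100110
40 = 00101000
218 = 11011010
Binary: 00000100.00100110.00101000.11011010


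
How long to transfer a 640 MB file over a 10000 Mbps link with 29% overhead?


Effective throughput = 10000 * (1 - 29/100) = 7100 Mbps
File size in Mb = 640 * 8 = 5120 Mb
Time = 5120 / 7100
Time = 0.7211 seconds


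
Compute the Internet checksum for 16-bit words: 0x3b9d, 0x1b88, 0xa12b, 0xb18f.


Sum all words (with carry folding):
+ 0x3b9d = 0x3b9d
+ 0x1b88 = 0x5725
+ 0xa12b = 0xf850
+ 0xb18f = 0xa9e0
One's complement: ~0xa9e0
Checksum = 0x561f


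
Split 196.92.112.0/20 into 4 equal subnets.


New prefix = 20 + 2 = 22
Each subnet has 1024 addresses
  196.92.112.0/22
  196.92.116.0/22
  196.92.120.0/22
  196.92.124.0/22
Subnets: 196.92.112.0/22, 196.92.116.0/22, 196.92.120.0/22, 196.92.124.0/22


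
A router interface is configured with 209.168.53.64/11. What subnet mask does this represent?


/11 means 11 network bits, 21 host bits
Binary: 11111111111000000000000000000000
Mask: 255.224.0.0


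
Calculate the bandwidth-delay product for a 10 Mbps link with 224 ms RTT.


BDP = bandwidth * RTT
= 10 Mbps * 224 ms
= 10 * 1e6 * 224 / 1000 bits
= 2240000 bits
= 280000 bytes
= 273.4375 KB
BDP = 2240000 bits (280000 bytes)


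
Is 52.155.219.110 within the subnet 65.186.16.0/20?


Subnet network: 65.186.16.0
Test IP AND mask: 52.155.208.0
No, 52.155.219.110 is not in 65.186.16.0/20


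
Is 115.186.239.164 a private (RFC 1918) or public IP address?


RFC 1918 private ranges:
  10.0.0.0/8 (10.0.0.0 - 10.255.255.255)
  172.16.0.0/12 (172.16.0.0 - 172.31.255.255)
  192.168.0.0/16 (192.168.0.0 - 192.168.255.255)
Public (not in any RFC 1918 range)


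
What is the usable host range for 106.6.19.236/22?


Network: 106.6.16.0
Broadcast: 106.6.19.255
First usable = network + 1
Last usable = broadcast - 1
Range: 106.6.16.1 to 106.6.19.254


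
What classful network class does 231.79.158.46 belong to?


First octet: 231
Binary: 11100111
1110xxxx -> Class D (224-239)
Class D (multicast), default mask N/A


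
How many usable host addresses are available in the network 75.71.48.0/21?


Host bits = 32 - 21 = 11
Total addresses = 2^11 = 2048
Usable = total - 2 (network and broadcast)
Usable hosts: 2046


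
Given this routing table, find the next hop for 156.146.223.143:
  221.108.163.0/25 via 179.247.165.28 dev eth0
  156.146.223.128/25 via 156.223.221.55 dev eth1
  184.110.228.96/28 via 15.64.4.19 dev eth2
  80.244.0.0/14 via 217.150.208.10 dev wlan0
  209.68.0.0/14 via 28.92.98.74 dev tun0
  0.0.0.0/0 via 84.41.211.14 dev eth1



Longest prefix match for 156.146.223.143:
  /25 221.108.163.0: no
  /25 156.146.223.128: MATCH
  /28 184.110.228.96: no
  /14 80.244.0.0: no
  /14 209.68.0.0: no
  /0 0.0.0.0: MATCH
Selected: next-hop 156.223.221.55 via eth1 (matched /25)


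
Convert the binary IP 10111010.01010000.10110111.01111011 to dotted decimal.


10111010 = 186
01010000 = 80
10110111 = 183
01111011 = 123
IP: 186.80.183.123


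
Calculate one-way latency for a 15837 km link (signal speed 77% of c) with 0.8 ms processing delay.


Speed = 0.77 * 3e5 km/s = 231000 km/s
Propagation delay = 15837 / 231000 = 0.0686 s = 68.5584 ms
Processing delay = 0.8 ms
Total one-way latency = 69.3584 ms


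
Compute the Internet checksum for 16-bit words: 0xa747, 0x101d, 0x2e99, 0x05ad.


Sum all words (with carry folding):
+ 0xa747 = 0xa747
+ 0x101d = 0xb764
+ 0x2e99 = 0xe5fd
+ 0x05ad = 0xebaa
One's complement: ~0xebaa
Checksum = 0x1455


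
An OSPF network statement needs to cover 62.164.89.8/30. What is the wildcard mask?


Subnet mask: 255.255.255.252
Wildcard = 255.255.255.255 - subnet mask
255 - 255 = 0
255 - 255 = 0
255 - 255 = 0
255 - 252 = 3
Wildcard: 0.0.0.3


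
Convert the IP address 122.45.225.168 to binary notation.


122 = 01111010
45 = 00101101
225 = 11100001
168 = 10101000
Binary: 01111010.00101101.11100001.10101000


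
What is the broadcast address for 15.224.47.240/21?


Network: 15.224.40.0/21
Host bits = 11
Set all host bits to 1:
Broadcast: 15.224.47.255


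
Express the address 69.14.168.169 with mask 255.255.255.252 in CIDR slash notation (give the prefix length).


Binary: 11111111.11111111.11111111.11111100
Count leading 1s
Prefix: /30


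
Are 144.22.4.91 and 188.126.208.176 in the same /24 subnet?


Mask: 255.255.255.0
144.22.4.91 AND mask = 144.22.4.0
188.126.208.176 AND mask = 188.126.208.0
No, different subnets (144.22.4.0 vs 188.126.208.0)


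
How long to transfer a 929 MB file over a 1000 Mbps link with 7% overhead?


Effective throughput = 1000 * (1 - 7/100) = 930.0 Mbps
File size in Mb = 929 * 8 = 7432 Mb
Time = 7432 / 930.0
Time = 7.9914 seconds


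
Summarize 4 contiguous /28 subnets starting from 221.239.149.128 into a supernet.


Original prefix: /28
Number of subnets: 4 = 2^2
New prefix = 28 - 2 = 26
Supernet: 221.239.149.128/26


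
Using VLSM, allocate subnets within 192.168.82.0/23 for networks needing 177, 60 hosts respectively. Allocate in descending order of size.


177 hosts -> /24 (254 usable): 192.168.82.0/24
60 hosts -> /26 (62 usable): 192.168.83.0/26
Allocation: 192.168.82.0/24 (177 hosts, 254 usable); 192.168.83.0/26 (60 hosts, 62 usable)


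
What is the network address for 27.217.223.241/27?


IP:   00011011.11011001.11011111.11110001
Mask: 11111111.11111111.11111111.11100000
AND operation:
Net:  00011011.11011001.11011111.11100000
Network: 27.217.223.224/27


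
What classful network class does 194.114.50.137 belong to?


First octet: 194
Binary: 11000010
110xxxxx -> Class C (192-223)
Class C, default mask 255.255.255.0 (/24)


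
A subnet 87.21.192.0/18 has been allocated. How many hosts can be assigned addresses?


Host bits = 32 - 18 = 14
Total addresses = 2^14 = 16384
Usable = total - 2 (network and broadcast)
Usable hosts: 16382


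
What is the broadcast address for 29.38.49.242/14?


Network: 29.36.0.0/14
Host bits = 18
Set all host bits to 1:
Broadcast: 29.39.255.255


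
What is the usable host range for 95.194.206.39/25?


Network: 95.194.206.0
Broadcast: 95.194.206.127
First usable = network + 1
Last usable = broadcast - 1
Range: 95.194.206.1 to 95.194.206.126


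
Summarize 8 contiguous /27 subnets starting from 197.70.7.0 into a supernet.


Original prefix: /27
Number of subnets: 8 = 2^3
New prefix = 27 - 3 = 24
Supernet: 197.70.7.0/24


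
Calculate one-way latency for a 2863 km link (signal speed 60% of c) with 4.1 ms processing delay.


Speed = 0.6 * 3e5 km/s = 180000 km/s
Propagation delay = 2863 / 180000 = 0.0159 s = 15.9056 ms
Processing delay = 4.1 ms
Total one-way latency = 20.0056 ms


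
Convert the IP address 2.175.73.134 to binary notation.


2 = 00000010
175 = 10101111
73 = 01001001
134 = 10000110
Binary: 00000010.10101111.01001001.10000110


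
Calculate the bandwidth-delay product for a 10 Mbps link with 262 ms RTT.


BDP = bandwidth * RTT
= 10 Mbps * 262 ms
= 10 * 1e6 * 262 / 1000 bits
= 2620000 bits
= 327500 bytes
= 319.8242 KB
BDP = 2620000 bits (327500 bytes)


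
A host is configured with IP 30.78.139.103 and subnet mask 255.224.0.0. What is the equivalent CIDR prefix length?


Binary: 11111111.11100000.00000000.00000000
Count leading 1s
Prefix: /11


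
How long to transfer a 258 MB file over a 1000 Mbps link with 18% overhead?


Effective throughput = 1000 * (1 - 18/100) = 820.0 Mbps
File size in Mb = 258 * 8 = 2064 Mb
Time = 2064 / 820.0
Time = 2.5171 seconds


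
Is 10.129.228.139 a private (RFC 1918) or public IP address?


RFC 1918 private ranges:
  10.0.0.0/8 (10.0.0.0 - 10.255.255.255)
  172.16.0.0/12 (172.16.0.0 - 172.31.255.255)
  192.168.0.0/16 (192.168.0.0 - 192.168.255.255)
Private (in 10.0.0.0/8)


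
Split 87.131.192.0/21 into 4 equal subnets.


New prefix = 21 + 2 = 23
Each subnet has 512 addresses
  87.131.192.0/23
  87.131.194.0/23
  87.131.196.0/23
  87.131.198.0/23
Subnets: 87.131.192.0/23, 87.131.194.0/23, 87.131.196.0/23, 87.131.198.0/23


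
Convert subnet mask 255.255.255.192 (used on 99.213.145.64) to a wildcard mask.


Subnet mask: 255.255.255.192
Wildcard = 255.255.255.255 - subnet mask
255 - 255 = 0
255 - 255 = 0
255 - 255 = 0
255 - 192 = 63
Wildcard: 0.0.0.63


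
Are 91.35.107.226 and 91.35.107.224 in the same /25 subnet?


Mask: 255.255.255.128
91.35.107.226 AND mask = 91.35.107.128
91.35.107.224 AND mask = 91.35.107.128
Yes, same subnet (91.35.107.128)


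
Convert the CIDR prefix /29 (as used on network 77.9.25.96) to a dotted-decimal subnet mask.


/29 means 29 network bits, 3 host bits
Binary: 11111111111111111111111111111000
Mask: 255.255.255.248


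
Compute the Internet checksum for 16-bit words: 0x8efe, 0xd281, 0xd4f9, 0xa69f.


Sum all words (with carry folding):
+ 0x8efe = 0x8efe
+ 0xd281 = 0x6180
+ 0xd4f9 = 0x367a
+ 0xa69f = 0xdd19
One's complement: ~0xdd19
Checksum = 0x22e6


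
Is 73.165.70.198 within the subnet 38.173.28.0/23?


Subnet network: 38.173.28.0
Test IP AND mask: 73.165.70.0
No, 73.165.70.198 is not in 38.173.28.0/23


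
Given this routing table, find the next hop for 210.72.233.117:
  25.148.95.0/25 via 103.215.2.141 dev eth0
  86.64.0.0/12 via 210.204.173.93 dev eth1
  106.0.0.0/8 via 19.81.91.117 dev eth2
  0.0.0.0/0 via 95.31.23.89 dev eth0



Longest prefix match for 210.72.233.117:
  /25 25.148.95.0: no
  /12 86.64.0.0: no
  /8 106.0.0.0: no
  /0 0.0.0.0: MATCH
Selected: next-hop 95.31.23.89 via eth0 (matched /0)


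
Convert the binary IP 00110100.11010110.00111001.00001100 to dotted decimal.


00110100 = 52
11010110 = 214
00111001 = 57
00001100 = 12
IP: 52.214.57.12


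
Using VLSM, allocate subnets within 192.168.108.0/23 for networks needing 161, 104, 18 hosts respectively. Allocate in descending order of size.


161 hosts -> /24 (254 usable): 192.168.108.0/24
104 hosts -> /25 (126 usable): 192.168.109.0/25
18 hosts -> /27 (30 usable): 192.168.109.128/27
Allocation: 192.168.108.0/24 (161 hosts, 254 usable); 192.168.109.0/25 (104 hosts, 126 usable); 192.168.109.128/27 (18 hosts, 30 usable)


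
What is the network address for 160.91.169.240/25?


IP:   10100000.01011011.10101001.11110000
Mask: 11111111.11111111.11111111.10000000
AND operation:
Net:  10100000.01011011.10101001.10000000
Network: 160.91.169.128/25


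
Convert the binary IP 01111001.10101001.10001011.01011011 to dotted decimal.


01111001 = 121
10101001 = 169
10001011 = 139
01011011 = 91
IP: 121.169.139.91


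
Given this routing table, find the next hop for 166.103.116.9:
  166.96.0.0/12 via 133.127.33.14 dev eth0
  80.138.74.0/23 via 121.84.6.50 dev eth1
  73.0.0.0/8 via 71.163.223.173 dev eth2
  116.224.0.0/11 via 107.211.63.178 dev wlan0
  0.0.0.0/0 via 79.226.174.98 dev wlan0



Longest prefix match for 166.103.116.9:
  /12 166.96.0.0: MATCH
  /23 80.138.74.0: no
  /8 73.0.0.0: no
  /11 116.224.0.0: no
  /0 0.0.0.0: MATCH
Selected: next-hop 133.127.33.14 via eth0 (matched /12)


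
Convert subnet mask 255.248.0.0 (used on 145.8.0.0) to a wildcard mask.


Subnet mask: 255.248.0.0
Wildcard = 255.255.255.255 - subnet mask
255 - 255 = 0
255 - 248 = 7
255 - 0 = 255
255 - 0 = 255
Wildcard: 0.7.255.255


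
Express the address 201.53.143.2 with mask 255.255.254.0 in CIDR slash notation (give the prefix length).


Binary: 11111111.11111111.11111110.00000000
Count leading 1s
Prefix: /23


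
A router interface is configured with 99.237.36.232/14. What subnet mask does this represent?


/14 means 14 network bits, 18 host bits
Binary: 11111111111111000000000000000000
Mask: 255.252.0.0


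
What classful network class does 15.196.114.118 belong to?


First octet: 15
Binary: 00001111
0xxxxxxx -> Class A (1-126)
Class A, default mask 255.0.0.0 (/8)


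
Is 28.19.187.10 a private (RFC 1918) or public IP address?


RFC 1918 private ranges:
  10.0.0.0/8 (10.0.0.0 - 10.255.255.255)
  172.16.0.0/12 (172.16.0.0 - 172.31.255.255)
  192.168.0.0/16 (192.168.0.0 - 192.168.255.255)
Public (not in any RFC 1918 range)


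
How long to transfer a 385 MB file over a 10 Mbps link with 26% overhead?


Effective throughput = 10 * (1 - 26/100) = 7.4 Mbps
File size in Mb = 385 * 8 = 3080 Mb
Time = 3080 / 7.4
Time = 416.2162 seconds


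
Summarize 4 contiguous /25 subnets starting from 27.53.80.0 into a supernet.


Original prefix: /25
Number of subnets: 4 = 2^2
New prefix = 25 - 2 = 23
Supernet: 27.53.80.0/23


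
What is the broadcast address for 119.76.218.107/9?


Network: 119.0.0.0/9
Host bits = 23
Set all host bits to 1:
Broadcast: 119.127.255.255


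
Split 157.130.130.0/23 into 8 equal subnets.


New prefix = 23 + 3 = 26
Each subnet has 64 addresses
  157.130.130.0/26
  157.130.130.64/26
  157.130.130.128/26
  157.130.130.192/26
  157.130.131.0/26
  157.130.131.64/26
  157.130.131.128/26
  157.130.131.192/26
Subnets: 157.130.130.0/26, 157.130.130.64/26, 157.130.130.128/26, 157.130.130.192/26, 157.130.131.0/26, 157.130.131.64/26, 157.130.131.128/26, 157.130.131.192/26


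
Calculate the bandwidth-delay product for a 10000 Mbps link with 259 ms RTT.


BDP = bandwidth * RTT
= 10000 Mbps * 259 ms
= 10000 * 1e6 * 259 / 1000 bits
= 2590000000 bits
= 323750000 bytes
= 316162.1094 KB
BDP = 2590000000 bits (323750000 bytes)


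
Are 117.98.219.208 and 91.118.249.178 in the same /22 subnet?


Mask: 255.255.252.0
117.98.219.208 AND mask = 117.98.216.0
91.118.249.178 AND mask = 91.118.248.0
No, different subnets (117.98.216.0 vs 91.118.248.0)


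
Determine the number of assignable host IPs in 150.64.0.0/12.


Host bits = 32 - 12 = 20
Total addresses = 2^20 = 1048576
Usable = total - 2 (network and broadcast)
Usable hosts: 1048574


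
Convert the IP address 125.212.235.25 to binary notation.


125 = 01111101
212 = 11010100
235 = 11101011
25 = 00011001
Binary: 01111101.11010100.11101011.00011001


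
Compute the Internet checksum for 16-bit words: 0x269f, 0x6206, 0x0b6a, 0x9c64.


Sum all words (with carry folding):
+ 0x269f = 0x269f
+ 0x6206 = 0x88a5
+ 0x0b6a = 0x940f
+ 0x9c64 = 0x3074
One's complement: ~0x3074
Checksum = 0xcf8b


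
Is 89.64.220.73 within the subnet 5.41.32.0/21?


Subnet network: 5.41.32.0
Test IP AND mask: 89.64.216.0
No, 89.64.220.73 is not in 5.41.32.0/21


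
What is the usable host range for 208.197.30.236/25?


Network: 208.197.30.128
Broadcast: 208.197.30.255
First usable = network + 1
Last usable = broadcast - 1
Range: 208.197.30.129 to 208.197.30.254


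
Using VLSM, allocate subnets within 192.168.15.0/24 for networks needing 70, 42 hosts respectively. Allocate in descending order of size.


70 hosts -> /25 (126 usable): 192.168.15.0/25
42 hosts -> /26 (62 usable): 192.168.15.128/26
Allocation: 192.168.15.0/25 (70 hosts, 126 usable); 192.168.15.128/26 (42 hosts, 62 usable)


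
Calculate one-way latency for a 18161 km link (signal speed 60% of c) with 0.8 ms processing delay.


Speed = 0.6 * 3e5 km/s = 180000 km/s
Propagation delay = 18161 / 180000 = 0.1009 s = 100.8944 ms
Processing delay = 0.8 ms
Total one-way latency = 101.6944 ms


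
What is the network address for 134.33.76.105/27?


IP:   10000110.00100001.01001100.01101001
Mask: 11111111.11111111.11111111.11100000
AND operation:
Net:  10000110.00100001.01001100.01100000
Network: 134.33.76.96/27


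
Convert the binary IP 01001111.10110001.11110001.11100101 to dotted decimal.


01001111 = 79
10110001 = 177
11110001 = 241
11100101 = 229
IP: 79.177.241.229


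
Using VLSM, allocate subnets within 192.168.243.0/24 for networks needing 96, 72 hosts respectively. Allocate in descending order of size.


96 hosts -> /25 (126 usable): 192.168.243.0/25
72 hosts -> /25 (126 usable): 192.168.243.128/25
Allocation: 192.168.243.0/25 (96 hosts, 126 usable); 192.168.243.128/25 (72 hosts, 126 usable)


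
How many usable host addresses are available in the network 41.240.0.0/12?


Host bits = 32 - 12 = 20
Total addresses = 2^20 = 1048576
Usable = total - 2 (network and broadcast)
Usable hosts: 1048574


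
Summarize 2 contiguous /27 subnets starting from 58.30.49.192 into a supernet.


Original prefix: /27
Number of subnets: 2 = 2^1
New prefix = 27 - 1 = 26
Supernet: 58.30.49.192/26


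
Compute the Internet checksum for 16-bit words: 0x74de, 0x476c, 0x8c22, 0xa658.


Sum all words (with carry folding):
+ 0x74de = 0x74de
+ 0x476c = 0xbc4a
+ 0x8c22 = 0x486d
+ 0xa658 = 0xeec5
One's complement: ~0xeec5
Checksum = 0x113a


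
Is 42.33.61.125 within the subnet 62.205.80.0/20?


Subnet network: 62.205.80.0
Test IP AND mask: 42.33.48.0
No, 42.33.61.125 is not in 62.205.80.0/20


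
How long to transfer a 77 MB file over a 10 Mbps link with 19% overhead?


Effective throughput = 10 * (1 - 19/100) = 8.1 Mbps
File size in Mb = 77 * 8 = 616 Mb
Time = 616 / 8.1
Time = 76.0494 seconds


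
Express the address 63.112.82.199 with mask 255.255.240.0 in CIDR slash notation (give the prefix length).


Binary: 11111111.11111111.11110000.00000000
Count leading 1s
Prefix: /20


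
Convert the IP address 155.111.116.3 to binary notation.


155 = 10011011
111 = 01101111
116 = 01110100
3 = 00000011
Binary: 10011011.01101111.01110100.00000011


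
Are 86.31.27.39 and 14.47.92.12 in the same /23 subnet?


Mask: 255.255.254.0
86.31.27.39 AND mask = 86.31.26.0
14.47.92.12 AND mask = 14.47.92.0
No, different subnets (86.31.26.0 vs 14.47.92.0)


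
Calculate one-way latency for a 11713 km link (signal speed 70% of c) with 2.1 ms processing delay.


Speed = 0.7 * 3e5 km/s = 210000 km/s
Propagation delay = 11713 / 210000 = 0.0558 s = 55.7762 ms
Processing delay = 2.1 ms
Total one-way latency = 57.8762 ms


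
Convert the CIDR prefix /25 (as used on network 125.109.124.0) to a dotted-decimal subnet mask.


/25 means 25 network bits, 7 host bits
Binary: 11111111111111111111111110000000
Mask: 255.255.255.128


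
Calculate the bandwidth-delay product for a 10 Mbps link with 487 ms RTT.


BDP = bandwidth * RTT
= 10 Mbps * 487 ms
= 10 * 1e6 * 487 / 1000 bits
= 4870000 bits
= 608750 bytes
= 594.4824 KB
BDP = 4870000 bits (608750 bytes)


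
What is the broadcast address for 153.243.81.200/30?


Network: 153.243.81.200/30
Host bits = 2
Set all host bits to 1:
Broadcast: 153.243.81.203


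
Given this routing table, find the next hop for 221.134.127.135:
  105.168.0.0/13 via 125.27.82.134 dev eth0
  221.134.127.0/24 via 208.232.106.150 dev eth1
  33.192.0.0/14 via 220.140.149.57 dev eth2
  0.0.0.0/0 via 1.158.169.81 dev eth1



Longest prefix match for 221.134.127.135:
  /13 105.168.0.0: no
  /24 221.134.127.0: MATCH
  /14 33.192.0.0: no
  /0 0.0.0.0: MATCH
Selected: next-hop 208.232.106.150 via eth1 (matched /24)


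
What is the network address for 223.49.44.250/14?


IP:   11011111.00110001.00101100.11111010
Mask: 11111111.11111100.00000000.00000000
AND operation:
Net:  11011111.00110000.00000000.00000000
Network: 223.48.0.0/14


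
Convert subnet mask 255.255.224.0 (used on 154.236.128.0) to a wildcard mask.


Subnet mask: 255.255.224.0
Wildcard = 255.255.255.255 - subnet mask
255 - 255 = 0
255 - 255 = 0
255 - 224 = 31
255 - 0 = 255
Wildcard: 0.0.31.255


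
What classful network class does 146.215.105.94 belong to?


First octet: 146
Binary: 10010010
10xxxxxx -> Class B (128-191)
Class B, default mask 255.255.0.0 (/16)


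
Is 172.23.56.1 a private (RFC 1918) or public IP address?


RFC 1918 private ranges:
  10.0.0.0/8 (10.0.0.0 - 10.255.255.255)
  172.16.0.0/12 (172.16.0.0 - 172.31.255.255)
  192.168.0.0/16 (192.168.0.0 - 192.168.255.255)
Private (in 172.16.0.0/12)


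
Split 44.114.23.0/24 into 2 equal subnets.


New prefix = 24 + 1 = 25
Each subnet has 128 addresses
  44.114.23.0/25
  44.114.23.128/25
Subnets: 44.114.23.0/25, 44.114.23.128/25


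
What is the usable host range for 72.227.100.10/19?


Network: 72.227.96.0
Broadcast: 72.227.127.255
First usable = network + 1
Last usable = broadcast - 1
Range: 72.227.96.1 to 72.227.127.254


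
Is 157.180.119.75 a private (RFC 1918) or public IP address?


RFC 1918 private ranges:
  10.0.0.0/8 (10.0.0.0 - 10.255.255.255)
  172.16.0.0/12 (172.16.0.0 - 172.31.255.255)
  192.168.0.0/16 (192.168.0.0 - 192.168.255.255)
Public (not in any RFC 1918 range)


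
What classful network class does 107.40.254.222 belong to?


First octet: 107
Binary: 01101011
0xxxxxxx -> Class A (1-126)
Class A, default mask 255.0.0.0 (/8)


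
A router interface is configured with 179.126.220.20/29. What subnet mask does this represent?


/29 means 29 network bits, 3 host bits
Binary: 11111111111111111111111111111000
Mask: 255.255.255.248


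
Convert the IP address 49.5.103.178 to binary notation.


49 = 00110001
5 = 00000101
103 = 01100111
178 = 10110010
Binary: 00110001.00000101.01100111.10110010


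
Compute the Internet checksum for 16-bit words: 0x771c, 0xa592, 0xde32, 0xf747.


Sum all words (with carry folding):
+ 0x771c = 0x771c
+ 0xa592 = 0x1caf
+ 0xde32 = 0xfae1
+ 0xf747 = 0xf229
One's complement: ~0xf229
Checksum = 0x0dd6


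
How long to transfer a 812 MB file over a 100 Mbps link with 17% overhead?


Effective throughput = 100 * (1 - 17/100) = 83 Mbps
File size in Mb = 812 * 8 = 6496 Mb
Time = 6496 / 83
Time = 78.2651 seconds


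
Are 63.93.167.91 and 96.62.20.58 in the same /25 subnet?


Mask: 255.255.255.128
63.93.167.91 AND mask = 63.93.167.0
96.62.20.58 AND mask = 96.62.20.0
No, different subnets (63.93.167.0 vs 96.62.20.0)


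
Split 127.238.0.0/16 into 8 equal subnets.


New prefix = 16 + 3 = 19
Each subnet has 8192 addresses
  127.238.0.0/19
  127.238.32.0/19
  127.238.64.0/19
  127.238.96.0/19
  127.238.128.0/19
  127.238.160.0/19
  127.238.192.0/19
  127.238.224.0/19
Subnets: 127.238.0.0/19, 127.238.32.0/19, 127.238.64.0/19, 127.238.96.0/19, 127.238.128.0/19, 127.238.160.0/19, 127.238.192.0/19, 127.238.224.0/19


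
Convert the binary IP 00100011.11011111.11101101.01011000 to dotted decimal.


00100011 = 35
11011111 = 223
11101101 = 237
01011000 = 88
IP: 35.223.237.88


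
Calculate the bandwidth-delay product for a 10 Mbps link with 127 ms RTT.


BDP = bandwidth * RTT
= 10 Mbps * 127 ms
= 10 * 1e6 * 127 / 1000 bits
= 1270000 bits
= 158750 bytes
= 155.0293 KB
BDP = 1270000 bits (158750 bytes)


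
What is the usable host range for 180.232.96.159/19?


Network: 180.232.96.0
Broadcast: 180.232.127.255
First usable = network + 1
Last usable = broadcast - 1
Range: 180.232.96.1 to 180.232.127.254


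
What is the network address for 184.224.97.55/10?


IP:   10111000.11100000.01100001.00110111
Mask: 11111111.11000000.00000000.00000000
AND operation:
Net:  10111000.11000000.00000000.00000000
Network: 184.192.0.0/10


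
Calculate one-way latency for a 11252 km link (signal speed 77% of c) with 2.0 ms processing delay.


Speed = 0.77 * 3e5 km/s = 231000 km/s
Propagation delay = 11252 / 231000 = 0.0487 s = 48.71 ms
Processing delay = 2.0 ms
Total one-way latency = 50.71 ms


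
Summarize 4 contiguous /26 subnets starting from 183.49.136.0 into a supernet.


Original prefix: /26
Number of subnets: 4 = 2^2
New prefix = 26 - 2 = 24
Supernet: 183.49.136.0/24


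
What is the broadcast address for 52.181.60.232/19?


Network: 52.181.32.0/19
Host bits = 13
Set all host bits to 1:
Broadcast: 52.181.63.255


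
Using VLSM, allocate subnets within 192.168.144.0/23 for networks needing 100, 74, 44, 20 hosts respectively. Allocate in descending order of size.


100 hosts -> /25 (126 usable): 192.168.144.0/25
74 hosts -> /25 (126 usable): 192.168.144.128/25
44 hosts -> /26 (62 usable): 192.168.145.0/26
20 hosts -> /27 (30 usable): 192.168.145.64/27
Allocation: 192.168.144.0/25 (100 hosts, 126 usable); 192.168.144.128/25 (74 hosts, 126 usable); 192.168.145.0/26 (44 hosts, 62 usable); 192.168.145.64/27 (20 hosts, 30 usable)


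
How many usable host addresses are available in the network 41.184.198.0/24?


Host bits = 32 - 24 = 8
Total addresses = 2^8 = 256
Usable = total - 2 (network and broadcast)
Usable hosts: 254


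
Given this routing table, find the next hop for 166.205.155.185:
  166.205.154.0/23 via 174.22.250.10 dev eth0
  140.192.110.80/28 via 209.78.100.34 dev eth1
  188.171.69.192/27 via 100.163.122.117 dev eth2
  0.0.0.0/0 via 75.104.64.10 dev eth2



Longest prefix match for 166.205.155.185:
  /23 166.205.154.0: MATCH
  /28 140.192.110.80: no
  /27 188.171.69.192: no
  /0 0.0.0.0: MATCH
Selected: next-hop 174.22.250.10 via eth0 (matched /23)


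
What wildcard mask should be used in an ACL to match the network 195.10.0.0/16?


Subnet mask: 255.255.0.0
Wildcard = 255.255.255.255 - subnet mask
255 - 255 = 0
255 - 255 = 0
255 - 0 = 255
255 - 0 = 255
Wildcard: 0.0.255.255


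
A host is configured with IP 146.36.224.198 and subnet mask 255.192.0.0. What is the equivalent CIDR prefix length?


Binary: 11111111.11000000.00000000.00000000
Count leading 1s
Prefix: /10


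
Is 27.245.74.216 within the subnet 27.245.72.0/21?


Subnet network: 27.245.72.0
Test IP AND mask: 27.245.72.0
Yes, 27.245.74.216 is in 27.245.72.0/21


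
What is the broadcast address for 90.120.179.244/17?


Network: 90.120.128.0/17
Host bits = 15
Set all host bits to 1:
Broadcast: 90.120.255.255


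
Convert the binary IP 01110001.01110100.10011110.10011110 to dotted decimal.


01110001 = 113
01110100 = 116
10011110 = 158
10011110 = 158
IP: 113.116.158.158


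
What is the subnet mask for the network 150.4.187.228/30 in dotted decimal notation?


/30 means 30 network bits, 2 host bits
Binary: 11111111111111111111111111111100
Mask: 255.255.255.252


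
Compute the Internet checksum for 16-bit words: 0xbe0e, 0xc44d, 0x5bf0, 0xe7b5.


Sum all words (with carry folding):
+ 0xbe0e = 0xbe0e
+ 0xc44d = 0x825c
+ 0x5bf0 = 0xde4c
+ 0xe7b5 = 0xc602
One's complement: ~0xc602
Checksum = 0x39fd


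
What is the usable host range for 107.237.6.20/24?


Network: 107.237.6.0
Broadcast: 107.237.6.255
First usable = network + 1
Last usable = broadcast - 1
Range: 107.237.6.1 to 107.237.6.254


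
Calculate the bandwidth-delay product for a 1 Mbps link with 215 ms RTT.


BDP = bandwidth * RTT
= 1 Mbps * 215 ms
= 1 * 1e6 * 215 / 1000 bits
= 215000 bits
= 26875 bytes
= 26.2451 KB
BDP = 215000 bits (26875 bytes)


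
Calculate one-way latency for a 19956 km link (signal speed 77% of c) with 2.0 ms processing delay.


Speed = 0.77 * 3e5 km/s = 231000 km/s
Propagation delay = 19956 / 231000 = 0.0864 s = 86.3896 ms
Processing delay = 2.0 ms
Total one-way latency = 88.3896 ms


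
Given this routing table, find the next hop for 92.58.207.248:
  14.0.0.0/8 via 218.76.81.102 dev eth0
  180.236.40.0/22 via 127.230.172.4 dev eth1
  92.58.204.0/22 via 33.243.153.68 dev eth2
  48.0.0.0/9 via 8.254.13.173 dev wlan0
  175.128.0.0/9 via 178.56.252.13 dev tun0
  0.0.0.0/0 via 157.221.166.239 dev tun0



Longest prefix match for 92.58.207.248:
  /8 14.0.0.0: no
  /22 180.236.40.0: no
  /22 92.58.204.0: MATCH
  /9 48.0.0.0: no
  /9 175.128.0.0: no
  /0 0.0.0.0: MATCH
Selected: next-hop 33.243.153.68 via eth2 (matched /22)


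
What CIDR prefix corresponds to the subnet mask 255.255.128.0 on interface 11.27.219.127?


Binary: 11111111.11111111.10000000.00000000
Count leading 1s
Prefix: /17


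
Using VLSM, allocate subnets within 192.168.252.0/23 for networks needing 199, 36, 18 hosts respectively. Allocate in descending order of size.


199 hosts -> /24 (254 usable): 192.168.252.0/24
36 hosts -> /26 (62 usable): 192.168.253.0/26
18 hosts -> /27 (30 usable): 192.168.253.64/27
Allocation: 192.168.252.0/24 (199 hosts, 254 usable); 192.168.253.0/26 (36 hosts, 62 usable); 192.168.253.64/27 (18 hosts, 30 usable)


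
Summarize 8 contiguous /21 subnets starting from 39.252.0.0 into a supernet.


Original prefix: /21
Number of subnets: 8 = 2^3
New prefix = 21 - 3 = 18
Supernet: 39.252.0.0/18


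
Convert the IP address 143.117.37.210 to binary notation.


143 = 10001111
117 = 01110101
37 = 00100101
210 = 11010010
Binary: 10001111.01110101.00100101.11010010


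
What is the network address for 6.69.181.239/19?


IP:   00000110.01000101.10110101.11101111
Mask: 11111111.11111111.11100000.00000000
AND operation:
Net:  00000110.01000101.10100000.00000000
Network: 6.69.160.0/19


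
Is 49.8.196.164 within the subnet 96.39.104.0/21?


Subnet network: 96.39.104.0
Test IP AND mask: 49.8.192.0
No, 49.8.196.164 is not in 96.39.104.0/21


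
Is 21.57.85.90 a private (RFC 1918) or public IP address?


RFC 1918 private ranges:
  10.0.0.0/8 (10.0.0.0 - 10.255.255.255)
  172.16.0.0/12 (172.16.0.0 - 172.31.255.255)
  192.168.0.0/16 (192.168.0.0 - 192.168.255.255)
Public (not in any RFC 1918 range)


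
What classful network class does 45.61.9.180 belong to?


First octet: 45
Binary: 00101101
0xxxxxxx -> Class A (1-126)
Class A, default mask 255.0.0.0 (/8)


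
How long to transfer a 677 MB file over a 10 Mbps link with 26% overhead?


Effective throughput = 10 * (1 - 26/100) = 7.4 Mbps
File size in Mb = 677 * 8 = 5416 Mb
Time = 5416 / 7.4
Time = 731.8919 seconds


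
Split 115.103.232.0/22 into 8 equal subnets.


New prefix = 22 + 3 = 25
Each subnet has 128 addresses
  115.103.232.0/25
  115.103.232.128/25
  115.103.233.0/25
  115.103.233.128/25
  115.103.234.0/25
  115.103.234.128/25
  115.103.235.0/25
  115.103.235.128/25
Subnets: 115.103.232.0/25, 115.103.232.128/25, 115.103.233.0/25, 115.103.233.128/25, 115.103.234.0/25, 115.103.234.128/25, 115.103.235.0/25, 115.103.235.128/25


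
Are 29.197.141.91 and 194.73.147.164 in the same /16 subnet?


Mask: 255.255.0.0
29.197.141.91 AND mask = 29.197.0.0
194.73.147.164 AND mask = 194.73.0.0
No, different subnets (29.197.0.0 vs 194.73.0.0)


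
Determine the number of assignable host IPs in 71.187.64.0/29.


Host bits = 32 - 29 = 3
Total addresses = 2^3 = 8
Usable = total - 2 (network and broadcast)
Usable hosts: 6


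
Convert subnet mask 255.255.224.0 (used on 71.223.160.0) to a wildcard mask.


Subnet mask: 255.255.224.0
Wildcard = 255.255.255.255 - subnet mask
255 - 255 = 0
255 - 255 = 0
255 - 224 = 31
255 - 0 = 255
Wildcard: 0.0.31.255


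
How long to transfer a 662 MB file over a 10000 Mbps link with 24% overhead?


Effective throughput = 10000 * (1 - 24/100) = 7600 Mbps
File size in Mb = 662 * 8 = 5296 Mb
Time = 5296 / 7600
Time = 0.6968 seconds


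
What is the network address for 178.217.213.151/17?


IP:   10110010.11011001.11010101.10010111
Mask: 11111111.11111111.10000000.00000000
AND operation:
Net:  10110010.11011001.10000000.00000000
Network: 178.217.128.0/17


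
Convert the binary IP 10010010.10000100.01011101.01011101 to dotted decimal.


10010010 = 146
10000100 = 132
01011101 = 93
01011101 = 93
IP: 146.132.93.93


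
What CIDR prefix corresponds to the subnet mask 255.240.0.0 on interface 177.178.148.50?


Binary: 11111111.11110000.00000000.00000000
Count leading 1s
Prefix: /12


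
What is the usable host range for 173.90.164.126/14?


Network: 173.88.0.0
Broadcast: 173.91.255.255
First usable = network + 1
Last usable = broadcast - 1
Range: 173.88.0.1 to 173.91.255.254


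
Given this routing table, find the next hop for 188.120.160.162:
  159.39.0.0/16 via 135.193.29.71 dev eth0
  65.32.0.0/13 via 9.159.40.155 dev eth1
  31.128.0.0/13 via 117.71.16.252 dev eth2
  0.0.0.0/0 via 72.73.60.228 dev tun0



Longest prefix match for 188.120.160.162:
  /16 159.39.0.0: no
  /13 65.32.0.0: no
  /13 31.128.0.0: no
  /0 0.0.0.0: MATCH
Selected: next-hop 72.73.60.228 via tun0 (matched /0)


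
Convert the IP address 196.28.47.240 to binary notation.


196 = 11000100
28 = 00011100
47 = 00101111
240 = 11110000
Binary: 11000100.00011100.00101111.11110000


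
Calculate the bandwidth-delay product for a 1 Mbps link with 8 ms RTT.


BDP = bandwidth * RTT
= 1 Mbps * 8 ms
= 1 * 1e6 * 8 / 1000 bits
= 8000 bits
= 1000 bytes
BDP = 8000 bits (1000 bytes)


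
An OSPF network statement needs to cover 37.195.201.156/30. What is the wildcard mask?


Subnet mask: 255.255.255.252
Wildcard = 255.255.255.255 - subnet mask
255 - 255 = 0
255 - 255 = 0
255 - 255 = 0
255 - 252 = 3
Wildcard: 0.0.0.3


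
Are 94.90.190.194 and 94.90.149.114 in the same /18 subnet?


Mask: 255.255.192.0
94.90.190.194 AND mask = 94.90.128.0
94.90.149.114 AND mask = 94.90.128.0
Yes, same subnet (94.90.128.0)


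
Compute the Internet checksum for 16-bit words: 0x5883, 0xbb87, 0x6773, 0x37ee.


Sum all words (with carry folding):
+ 0x5883 = 0x5883
+ 0xbb87 = 0x140b
+ 0x6773 = 0x7b7e
+ 0x37ee = 0xb36c
One's complement: ~0xb36c
Checksum = 0x4c93


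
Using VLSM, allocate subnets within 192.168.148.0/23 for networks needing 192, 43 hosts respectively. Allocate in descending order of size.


192 hosts -> /24 (254 usable): 192.168.148.0/24
43 hosts -> /26 (62 usable): 192.168.149.0/26
Allocation: 192.168.148.0/24 (192 hosts, 254 usable); 192.168.149.0/26 (43 hosts, 62 usable)


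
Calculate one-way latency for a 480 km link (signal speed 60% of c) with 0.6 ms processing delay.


Speed = 0.6 * 3e5 km/s = 180000 km/s
Propagation delay = 480 / 180000 = 0.0027 s = 2.6667 ms
Processing delay = 0.6 ms
Total one-way latency = 3.2667 ms


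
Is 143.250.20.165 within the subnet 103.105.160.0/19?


Subnet network: 103.105.160.0
Test IP AND mask: 143.250.0.0
No, 143.250.20.165 is not in 103.105.160.0/19


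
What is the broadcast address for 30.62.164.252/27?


Network: 30.62.164.224/27
Host bits = 5
Set all host bits to 1:
Broadcast: 30.62.164.255


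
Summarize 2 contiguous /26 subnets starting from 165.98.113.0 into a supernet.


Original prefix: /26
Number of subnets: 2 = 2^1
New prefix = 26 - 1 = 25
Supernet: 165.98.113.0/25


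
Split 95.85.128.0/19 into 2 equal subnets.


New prefix = 19 + 1 = 20
Each subnet has 4096 addresses
  95.85.128.0/20
  95.85.144.0/20
Subnets: 95.85.128.0/20, 95.85.144.0/20


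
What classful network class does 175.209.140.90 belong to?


First octet: 175
Binary: 10101111
10xxxxxx -> Class B (128-191)
Class B, default mask 255.255.0.0 (/16)


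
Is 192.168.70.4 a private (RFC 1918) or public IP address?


RFC 1918 private ranges:
  10.0.0.0/8 (10.0.0.0 - 10.255.255.255)
  172.16.0.0/12 (172.16.0.0 - 172.31.255.255)
  192.168.0.0/16 (192.168.0.0 - 192.168.255.255)
Private (in 192.168.0.0/16)


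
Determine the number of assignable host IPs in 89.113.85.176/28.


Host bits = 32 - 28 = 4
Total addresses = 2^4 = 16
Usable = total - 2 (network and broadcast)
Usable hosts: 14


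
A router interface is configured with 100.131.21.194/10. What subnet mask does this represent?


/10 means 10 network bits, 22 host bits
Binary: 11111111110000000000000000000000
Mask: 255.192.0.0


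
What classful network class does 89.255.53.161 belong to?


First octet: 89
Binary: 01011001
0xxxxxxx -> Class A (1-126)
Class A, default mask 255.0.0.0 (/8)


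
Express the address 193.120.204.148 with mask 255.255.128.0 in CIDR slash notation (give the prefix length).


Binary: 11111111.11111111.10000000.00000000
Count leading 1s
Prefix: /17


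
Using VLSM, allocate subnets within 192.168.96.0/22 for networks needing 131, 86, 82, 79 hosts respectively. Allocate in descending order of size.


131 hosts -> /24 (254 usable): 192.168.96.0/24
86 hosts -> /25 (126 usable): 192.168.97.0/25
82 hosts -> /25 (126 usable): 192.168.97.128/25
79 hosts -> /25 (126 usable): 192.168.98.0/25
Allocation: 192.168.96.0/24 (131 hosts, 254 usable); 192.168.97.0/25 (86 hosts, 126 usable); 192.168.97.128/25 (82 hosts, 126 usable); 192.168.98.0/25 (79 hosts, 126 usable)
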